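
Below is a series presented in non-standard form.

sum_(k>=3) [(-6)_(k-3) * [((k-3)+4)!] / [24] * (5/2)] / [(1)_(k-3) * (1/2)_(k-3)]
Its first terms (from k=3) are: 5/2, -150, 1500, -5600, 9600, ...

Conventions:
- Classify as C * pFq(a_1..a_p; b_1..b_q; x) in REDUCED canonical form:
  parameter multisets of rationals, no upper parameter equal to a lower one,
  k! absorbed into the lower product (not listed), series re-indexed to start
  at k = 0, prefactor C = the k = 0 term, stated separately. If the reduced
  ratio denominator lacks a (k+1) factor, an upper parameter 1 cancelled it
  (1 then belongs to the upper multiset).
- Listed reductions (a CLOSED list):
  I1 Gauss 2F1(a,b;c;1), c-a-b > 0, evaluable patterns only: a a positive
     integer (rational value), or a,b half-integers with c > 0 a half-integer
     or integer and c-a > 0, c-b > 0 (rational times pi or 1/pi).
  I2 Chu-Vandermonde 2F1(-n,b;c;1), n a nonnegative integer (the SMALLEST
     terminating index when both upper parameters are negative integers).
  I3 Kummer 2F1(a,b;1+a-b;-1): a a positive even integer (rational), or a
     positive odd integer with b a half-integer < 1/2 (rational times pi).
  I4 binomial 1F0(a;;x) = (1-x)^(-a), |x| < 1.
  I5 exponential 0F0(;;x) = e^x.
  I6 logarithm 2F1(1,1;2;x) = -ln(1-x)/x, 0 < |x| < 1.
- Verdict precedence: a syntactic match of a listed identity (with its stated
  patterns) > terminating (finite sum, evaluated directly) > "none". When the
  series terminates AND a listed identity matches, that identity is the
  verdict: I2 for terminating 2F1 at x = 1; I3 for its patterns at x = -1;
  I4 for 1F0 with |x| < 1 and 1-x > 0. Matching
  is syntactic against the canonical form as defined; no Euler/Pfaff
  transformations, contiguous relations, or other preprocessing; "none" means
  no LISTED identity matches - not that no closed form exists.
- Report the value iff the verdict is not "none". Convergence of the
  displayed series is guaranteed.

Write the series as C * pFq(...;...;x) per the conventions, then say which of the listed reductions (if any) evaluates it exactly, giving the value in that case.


The tell: x = 1 and (1)_k (prefactor 5/2) is k! itself.
Term ratio: r(k) = 1 * (k-6) (k+5) / [(k+1/2) (k+1)] ; factor over Q: parameters, x = 1, and C = 5/2.

Canonical form: C = 5/2 times 2F1 with upper {-6, 5}, lower {1/2}, x = 1. Verdict: this is the Chu-Vandermonde identity I2 (terminating 2F1 at x = 1 with n = 6, b = 5, c = 1/2). Sum: -5/22.


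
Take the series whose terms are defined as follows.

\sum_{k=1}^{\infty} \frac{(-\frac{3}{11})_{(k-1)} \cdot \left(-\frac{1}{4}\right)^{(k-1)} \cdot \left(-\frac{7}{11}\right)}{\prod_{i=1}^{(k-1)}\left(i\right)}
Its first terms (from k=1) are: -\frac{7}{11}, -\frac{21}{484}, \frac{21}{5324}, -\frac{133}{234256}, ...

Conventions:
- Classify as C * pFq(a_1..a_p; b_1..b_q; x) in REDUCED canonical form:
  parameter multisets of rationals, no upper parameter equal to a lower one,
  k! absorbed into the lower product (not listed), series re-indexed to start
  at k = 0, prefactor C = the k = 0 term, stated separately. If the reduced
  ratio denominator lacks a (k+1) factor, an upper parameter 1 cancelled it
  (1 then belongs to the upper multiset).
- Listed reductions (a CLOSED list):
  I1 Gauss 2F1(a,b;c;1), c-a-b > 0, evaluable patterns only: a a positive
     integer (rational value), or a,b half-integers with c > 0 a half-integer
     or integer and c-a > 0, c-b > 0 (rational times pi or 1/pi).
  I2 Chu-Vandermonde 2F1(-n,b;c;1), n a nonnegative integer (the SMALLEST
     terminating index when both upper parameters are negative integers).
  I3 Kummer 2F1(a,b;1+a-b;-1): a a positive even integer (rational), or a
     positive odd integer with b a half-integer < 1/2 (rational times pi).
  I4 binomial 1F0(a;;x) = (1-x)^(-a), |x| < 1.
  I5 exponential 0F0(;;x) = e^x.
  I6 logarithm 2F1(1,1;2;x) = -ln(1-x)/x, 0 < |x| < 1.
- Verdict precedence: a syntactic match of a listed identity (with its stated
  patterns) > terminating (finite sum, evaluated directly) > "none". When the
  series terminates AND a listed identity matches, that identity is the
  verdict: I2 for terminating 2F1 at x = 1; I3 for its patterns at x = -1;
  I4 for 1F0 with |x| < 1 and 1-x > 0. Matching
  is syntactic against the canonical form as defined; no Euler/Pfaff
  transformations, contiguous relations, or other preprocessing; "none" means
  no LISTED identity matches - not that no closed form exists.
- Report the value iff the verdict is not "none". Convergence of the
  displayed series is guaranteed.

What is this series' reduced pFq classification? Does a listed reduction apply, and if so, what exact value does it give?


At argument -\frac{1}{4}: a 1F0 with upper {-\frac{3}{11}}, lower {-}, scaled by C = -\frac{7}{11}. Verdict: the binomial series (I4) fires (the 1F0 binomial series: exponent 3/11, x = -\frac{1}{4}). Its exact value is \left(-\frac{7}{11}\right) \cdot \left(\frac{5}{4}\right)^{\frac{3}{11}}.

First insight: x = -\frac{1}{4} and the product of the first k integers (C = -7/11) is k!.
Term ratio: r(k) = -\frac{1}{4} * (k-\frac{3}{11}) / [(k+1)] ; factor over Q: parameters, x = -\frac{1}{4}, and C = -\frac{7}{11}.


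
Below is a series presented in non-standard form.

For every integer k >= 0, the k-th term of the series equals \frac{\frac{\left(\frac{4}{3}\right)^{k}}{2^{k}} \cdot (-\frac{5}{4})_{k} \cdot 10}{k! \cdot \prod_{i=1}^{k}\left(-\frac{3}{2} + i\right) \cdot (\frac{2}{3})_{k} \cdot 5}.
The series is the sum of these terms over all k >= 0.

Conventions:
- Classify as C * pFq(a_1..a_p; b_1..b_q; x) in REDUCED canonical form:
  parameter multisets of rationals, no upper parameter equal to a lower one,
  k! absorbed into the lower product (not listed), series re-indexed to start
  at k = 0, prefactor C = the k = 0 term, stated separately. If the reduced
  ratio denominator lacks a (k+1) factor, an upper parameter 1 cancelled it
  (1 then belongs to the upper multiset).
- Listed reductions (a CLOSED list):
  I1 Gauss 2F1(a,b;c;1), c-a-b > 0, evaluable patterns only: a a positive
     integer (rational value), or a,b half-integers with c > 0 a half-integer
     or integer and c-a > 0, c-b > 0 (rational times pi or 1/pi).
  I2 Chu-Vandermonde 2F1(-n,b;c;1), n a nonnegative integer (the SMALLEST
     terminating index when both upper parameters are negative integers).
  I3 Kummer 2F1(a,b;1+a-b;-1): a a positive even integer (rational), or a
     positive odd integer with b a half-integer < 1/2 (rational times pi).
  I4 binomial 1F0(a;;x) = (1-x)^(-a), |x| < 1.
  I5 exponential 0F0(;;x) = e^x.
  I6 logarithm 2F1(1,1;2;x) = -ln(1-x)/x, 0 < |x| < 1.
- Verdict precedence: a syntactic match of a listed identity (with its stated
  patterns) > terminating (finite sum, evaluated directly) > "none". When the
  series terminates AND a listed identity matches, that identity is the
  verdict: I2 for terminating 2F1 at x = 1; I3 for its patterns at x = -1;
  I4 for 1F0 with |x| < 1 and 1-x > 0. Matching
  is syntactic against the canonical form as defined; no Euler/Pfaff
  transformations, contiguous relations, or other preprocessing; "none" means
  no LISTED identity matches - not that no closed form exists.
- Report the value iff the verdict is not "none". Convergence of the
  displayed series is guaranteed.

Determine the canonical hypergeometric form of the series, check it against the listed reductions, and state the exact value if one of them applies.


Structural cue: from the first term 2: the lower running product (C = 2, x = 2/3) is a rising factorial.
Adjacent-term ratio: r(k) = \frac{2}{3} * (k-\frac{5}{4}) / [(k-\frac{1}{2}) (k+\frac{2}{3}) (k+1)] - rational; roots negated = parameters, x = \frac{2}{3}, C = 2.

At argument \frac{2}{3}: a 1F2 with upper {-\frac{5}{4}}, lower {-\frac{1}{2}, \frac{2}{3}}, scaled by C = 2. Verdict: none. No listed pattern accepts 1F2(-\frac{5}{4}; -\frac{1}{2}, \frac{2}{3}; \frac{2}{3}).


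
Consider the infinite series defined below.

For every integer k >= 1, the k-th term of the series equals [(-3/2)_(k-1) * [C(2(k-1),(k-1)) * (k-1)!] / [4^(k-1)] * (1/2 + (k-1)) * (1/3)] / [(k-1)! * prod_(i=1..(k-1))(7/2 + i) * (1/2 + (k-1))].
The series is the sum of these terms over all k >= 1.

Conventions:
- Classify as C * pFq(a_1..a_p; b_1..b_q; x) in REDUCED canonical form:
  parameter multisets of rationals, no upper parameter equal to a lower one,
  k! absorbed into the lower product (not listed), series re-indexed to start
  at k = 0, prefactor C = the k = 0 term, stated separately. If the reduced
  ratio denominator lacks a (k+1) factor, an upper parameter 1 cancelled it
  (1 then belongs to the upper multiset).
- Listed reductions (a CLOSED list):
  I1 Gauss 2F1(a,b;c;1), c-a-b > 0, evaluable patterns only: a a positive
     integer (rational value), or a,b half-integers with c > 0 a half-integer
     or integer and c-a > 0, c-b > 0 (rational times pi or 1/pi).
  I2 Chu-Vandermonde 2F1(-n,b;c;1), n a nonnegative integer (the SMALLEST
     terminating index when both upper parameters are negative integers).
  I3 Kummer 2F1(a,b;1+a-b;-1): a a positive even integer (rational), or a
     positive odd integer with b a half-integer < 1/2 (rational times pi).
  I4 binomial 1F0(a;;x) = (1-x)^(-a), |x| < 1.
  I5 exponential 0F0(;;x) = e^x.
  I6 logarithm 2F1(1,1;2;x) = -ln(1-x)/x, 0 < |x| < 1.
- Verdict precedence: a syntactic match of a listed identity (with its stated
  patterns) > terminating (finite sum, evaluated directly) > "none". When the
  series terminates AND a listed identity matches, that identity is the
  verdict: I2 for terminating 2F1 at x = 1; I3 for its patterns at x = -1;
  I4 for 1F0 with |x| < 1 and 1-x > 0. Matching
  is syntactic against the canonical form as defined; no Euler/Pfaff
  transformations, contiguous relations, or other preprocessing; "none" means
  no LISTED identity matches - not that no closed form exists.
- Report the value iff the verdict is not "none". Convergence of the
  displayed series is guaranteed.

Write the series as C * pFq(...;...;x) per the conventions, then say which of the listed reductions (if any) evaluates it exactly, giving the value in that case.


Reduced: x = 1, 2F1, upper = {-3/2, 1/2}, lower = {9/2}, C = 1/3. Verdict (x = 1): the half-integer Gauss pattern (I1) applies (x = 1; upper {-3/2, 1/2} half-integers, c = 9/2 in the evaluable pattern). Exact value: (735/8192) * pi.

The tell: t_0 = 1/3 here, and the lower running product (prefactor 1/3) is a rising factorial.
Ratio: r(k) = 1 * (k-3/2) (k+1/2) / [(k+9/2) (k+1)] ; factor over Q: parameters, x = 1, and C = 1/3.


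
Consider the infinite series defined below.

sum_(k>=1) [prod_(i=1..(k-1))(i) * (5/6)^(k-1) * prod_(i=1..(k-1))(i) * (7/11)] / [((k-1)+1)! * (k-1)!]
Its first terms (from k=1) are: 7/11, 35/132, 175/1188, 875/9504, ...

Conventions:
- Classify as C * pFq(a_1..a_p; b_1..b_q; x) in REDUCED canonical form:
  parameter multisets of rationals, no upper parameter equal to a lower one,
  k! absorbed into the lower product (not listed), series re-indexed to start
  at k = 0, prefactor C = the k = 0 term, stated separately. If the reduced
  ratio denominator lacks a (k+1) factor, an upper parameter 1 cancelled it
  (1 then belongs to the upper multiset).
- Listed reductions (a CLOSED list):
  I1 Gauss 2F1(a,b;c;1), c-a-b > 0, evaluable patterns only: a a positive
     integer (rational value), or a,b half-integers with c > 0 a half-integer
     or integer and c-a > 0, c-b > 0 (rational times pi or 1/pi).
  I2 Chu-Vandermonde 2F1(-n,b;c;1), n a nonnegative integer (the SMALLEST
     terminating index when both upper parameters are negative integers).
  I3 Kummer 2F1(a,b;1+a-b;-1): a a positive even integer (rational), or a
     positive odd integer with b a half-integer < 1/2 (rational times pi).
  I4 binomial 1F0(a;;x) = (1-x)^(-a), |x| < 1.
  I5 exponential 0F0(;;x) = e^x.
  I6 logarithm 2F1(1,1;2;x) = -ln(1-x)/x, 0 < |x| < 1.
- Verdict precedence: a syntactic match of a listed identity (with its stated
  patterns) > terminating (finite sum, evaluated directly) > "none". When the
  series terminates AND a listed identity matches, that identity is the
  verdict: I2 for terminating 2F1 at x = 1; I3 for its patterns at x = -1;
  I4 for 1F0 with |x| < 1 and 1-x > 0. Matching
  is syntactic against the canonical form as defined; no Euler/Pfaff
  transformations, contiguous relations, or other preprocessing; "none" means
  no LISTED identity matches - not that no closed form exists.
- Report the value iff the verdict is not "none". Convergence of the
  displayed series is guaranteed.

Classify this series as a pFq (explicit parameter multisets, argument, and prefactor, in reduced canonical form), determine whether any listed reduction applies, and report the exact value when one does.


With C = 7/11: the canonical form is 2F1(1, 1; 2; 5/6). Verdict: this is the I6 logarithm reduction (the logarithm: parameters (1,1;2), x = 5/6). Hence: (-42/55) * ln(1/6).

Key step: from the first term 7/11: the running product (C = 7/11, x = 5/6) telescopes to a rising factorial.
Step ratio: r(k) = (5/6) * (k+1) (k+1) / [(k+2) (k+1)] - rational; roots negated = parameters, x = (5/6), C = 7/11.


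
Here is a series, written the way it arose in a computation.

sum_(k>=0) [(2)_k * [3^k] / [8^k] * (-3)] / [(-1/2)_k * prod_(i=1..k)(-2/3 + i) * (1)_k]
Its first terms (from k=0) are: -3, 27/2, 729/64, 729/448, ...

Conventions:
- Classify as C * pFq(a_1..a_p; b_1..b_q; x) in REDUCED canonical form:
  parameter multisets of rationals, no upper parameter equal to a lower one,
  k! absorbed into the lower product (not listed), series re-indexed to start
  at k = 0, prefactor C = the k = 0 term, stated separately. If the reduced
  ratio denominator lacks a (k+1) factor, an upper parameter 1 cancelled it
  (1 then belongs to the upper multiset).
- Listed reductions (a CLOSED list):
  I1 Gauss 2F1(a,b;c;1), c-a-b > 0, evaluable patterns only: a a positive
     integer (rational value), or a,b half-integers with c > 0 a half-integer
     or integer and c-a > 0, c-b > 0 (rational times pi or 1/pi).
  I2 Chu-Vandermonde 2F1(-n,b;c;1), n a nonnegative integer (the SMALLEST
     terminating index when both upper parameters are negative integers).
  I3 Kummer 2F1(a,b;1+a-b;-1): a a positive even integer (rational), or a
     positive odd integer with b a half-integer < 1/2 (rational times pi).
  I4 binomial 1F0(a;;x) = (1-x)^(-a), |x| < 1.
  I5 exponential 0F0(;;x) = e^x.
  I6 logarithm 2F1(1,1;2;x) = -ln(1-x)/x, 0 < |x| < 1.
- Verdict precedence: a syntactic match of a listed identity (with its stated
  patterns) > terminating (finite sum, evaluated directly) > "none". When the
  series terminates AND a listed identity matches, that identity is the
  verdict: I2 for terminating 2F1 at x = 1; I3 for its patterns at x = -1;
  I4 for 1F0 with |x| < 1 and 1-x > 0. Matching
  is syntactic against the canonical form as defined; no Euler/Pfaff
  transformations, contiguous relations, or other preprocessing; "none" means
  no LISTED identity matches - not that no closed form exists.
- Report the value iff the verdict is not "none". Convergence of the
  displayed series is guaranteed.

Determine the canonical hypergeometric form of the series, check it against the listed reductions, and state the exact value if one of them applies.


Canonical form: C = -3 times 1F2 with upper {2}, lower {-1/2, 1/3}, x = 3/8. Verdict: none - at argument 3/8 the multisets {2} ; {-1/2, 1/3} match no listed identity.

The tell: t_0 = -3 here, and the lower running product (C = -3, x = 3/8) is a rising factorial.
Step ratio: r(k) = (3/8) * (k+2) / [(k-1/2) (k+1/3) (k+1)] - poly over poly, x = (3/8) from leading terms; C = -3 at k = 0.


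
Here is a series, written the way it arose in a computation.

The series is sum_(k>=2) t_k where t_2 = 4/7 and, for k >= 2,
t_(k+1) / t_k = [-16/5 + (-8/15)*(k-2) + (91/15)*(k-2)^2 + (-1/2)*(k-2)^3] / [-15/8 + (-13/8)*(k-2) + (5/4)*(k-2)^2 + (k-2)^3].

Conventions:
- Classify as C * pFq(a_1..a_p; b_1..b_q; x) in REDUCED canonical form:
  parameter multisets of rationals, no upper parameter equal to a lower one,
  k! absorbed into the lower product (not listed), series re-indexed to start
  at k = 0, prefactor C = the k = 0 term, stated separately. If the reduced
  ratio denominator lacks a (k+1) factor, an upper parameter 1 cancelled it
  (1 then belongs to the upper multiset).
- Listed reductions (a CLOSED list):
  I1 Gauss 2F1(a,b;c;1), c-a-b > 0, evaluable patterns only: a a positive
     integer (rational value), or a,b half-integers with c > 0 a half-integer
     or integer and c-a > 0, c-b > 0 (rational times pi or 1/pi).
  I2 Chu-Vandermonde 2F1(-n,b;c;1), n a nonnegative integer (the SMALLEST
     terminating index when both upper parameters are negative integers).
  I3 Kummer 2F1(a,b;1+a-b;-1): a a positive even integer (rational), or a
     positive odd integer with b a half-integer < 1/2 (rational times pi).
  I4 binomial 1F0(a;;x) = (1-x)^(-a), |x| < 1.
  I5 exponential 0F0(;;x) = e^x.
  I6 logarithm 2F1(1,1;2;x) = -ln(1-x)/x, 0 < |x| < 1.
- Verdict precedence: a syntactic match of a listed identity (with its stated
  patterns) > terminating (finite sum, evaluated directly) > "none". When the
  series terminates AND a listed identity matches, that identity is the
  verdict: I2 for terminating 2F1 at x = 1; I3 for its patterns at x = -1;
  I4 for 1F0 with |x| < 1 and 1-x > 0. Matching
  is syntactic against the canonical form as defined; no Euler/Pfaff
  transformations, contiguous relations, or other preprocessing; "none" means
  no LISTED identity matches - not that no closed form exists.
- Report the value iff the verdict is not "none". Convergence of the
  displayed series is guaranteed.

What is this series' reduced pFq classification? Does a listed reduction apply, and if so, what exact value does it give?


At argument -1/2: a 3F2 with upper {-12, -4/5, 2/3}, lower {-5/4, 3/2}, scaled by C = 4/7. Verdict: terminating at k = 12: the factor (-12)_k kills every later term; summing the 13 survivors is exact. Sum: -1061753885061631797154594892/95158443256044158935546875.

The tell: t_0 = 4/7 here, and roots of the ratio polynomials (prefactor 4/7) are the negated parameters.
Step ratio: r(k) = (-1/2) * (k-12) (k-4/5) (k+2/3) / [(k-5/4) (k+3/2) (k+1)] - poly over poly, x = (-1/2) from leading terms; C = 4/7 at k = 0.


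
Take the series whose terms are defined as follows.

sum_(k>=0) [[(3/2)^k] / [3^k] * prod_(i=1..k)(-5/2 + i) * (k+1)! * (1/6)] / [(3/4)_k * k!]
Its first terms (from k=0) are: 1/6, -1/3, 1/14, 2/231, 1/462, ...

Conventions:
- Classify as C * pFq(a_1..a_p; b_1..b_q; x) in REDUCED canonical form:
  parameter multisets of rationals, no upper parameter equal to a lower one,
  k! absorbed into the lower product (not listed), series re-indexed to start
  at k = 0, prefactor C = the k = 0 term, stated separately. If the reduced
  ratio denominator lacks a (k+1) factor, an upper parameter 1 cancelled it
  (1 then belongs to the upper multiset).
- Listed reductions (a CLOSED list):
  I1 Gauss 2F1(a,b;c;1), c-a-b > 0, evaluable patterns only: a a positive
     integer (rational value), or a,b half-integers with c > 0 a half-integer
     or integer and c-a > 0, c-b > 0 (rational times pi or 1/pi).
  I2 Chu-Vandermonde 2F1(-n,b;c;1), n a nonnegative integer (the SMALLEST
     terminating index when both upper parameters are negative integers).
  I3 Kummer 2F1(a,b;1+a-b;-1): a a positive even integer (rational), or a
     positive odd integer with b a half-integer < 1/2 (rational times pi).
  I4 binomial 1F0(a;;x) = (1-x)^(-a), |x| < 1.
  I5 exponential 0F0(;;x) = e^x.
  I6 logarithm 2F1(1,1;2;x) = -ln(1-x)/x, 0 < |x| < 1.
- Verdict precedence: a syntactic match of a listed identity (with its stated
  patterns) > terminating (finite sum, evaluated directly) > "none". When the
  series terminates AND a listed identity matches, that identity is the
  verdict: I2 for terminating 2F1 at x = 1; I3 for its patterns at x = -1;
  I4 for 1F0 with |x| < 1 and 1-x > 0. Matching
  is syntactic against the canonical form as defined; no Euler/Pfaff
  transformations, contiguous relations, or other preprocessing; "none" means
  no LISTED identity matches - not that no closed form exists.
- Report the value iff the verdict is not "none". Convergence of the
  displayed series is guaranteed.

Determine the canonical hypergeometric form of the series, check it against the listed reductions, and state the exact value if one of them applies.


Reduced: x = 1/2, 2F1, upper = {-3/2, 2}, lower = {3/4}, C = 1/6. Verdict: no listed reduction: x = 1/2 and upper {-3/2, 2} fail every I1-I6 pattern.

Key step: from the first term 1/6: the two k-th powers (C = 1/6, x = 1/2) combine into one argument.
Consecutive-term ratio: r(k) = (1/2) * (k-3/2) (k+2) / [(k+3/4) (k+1)] - poly over poly, x = (1/2) from leading terms; C = 1/6 at k = 0.


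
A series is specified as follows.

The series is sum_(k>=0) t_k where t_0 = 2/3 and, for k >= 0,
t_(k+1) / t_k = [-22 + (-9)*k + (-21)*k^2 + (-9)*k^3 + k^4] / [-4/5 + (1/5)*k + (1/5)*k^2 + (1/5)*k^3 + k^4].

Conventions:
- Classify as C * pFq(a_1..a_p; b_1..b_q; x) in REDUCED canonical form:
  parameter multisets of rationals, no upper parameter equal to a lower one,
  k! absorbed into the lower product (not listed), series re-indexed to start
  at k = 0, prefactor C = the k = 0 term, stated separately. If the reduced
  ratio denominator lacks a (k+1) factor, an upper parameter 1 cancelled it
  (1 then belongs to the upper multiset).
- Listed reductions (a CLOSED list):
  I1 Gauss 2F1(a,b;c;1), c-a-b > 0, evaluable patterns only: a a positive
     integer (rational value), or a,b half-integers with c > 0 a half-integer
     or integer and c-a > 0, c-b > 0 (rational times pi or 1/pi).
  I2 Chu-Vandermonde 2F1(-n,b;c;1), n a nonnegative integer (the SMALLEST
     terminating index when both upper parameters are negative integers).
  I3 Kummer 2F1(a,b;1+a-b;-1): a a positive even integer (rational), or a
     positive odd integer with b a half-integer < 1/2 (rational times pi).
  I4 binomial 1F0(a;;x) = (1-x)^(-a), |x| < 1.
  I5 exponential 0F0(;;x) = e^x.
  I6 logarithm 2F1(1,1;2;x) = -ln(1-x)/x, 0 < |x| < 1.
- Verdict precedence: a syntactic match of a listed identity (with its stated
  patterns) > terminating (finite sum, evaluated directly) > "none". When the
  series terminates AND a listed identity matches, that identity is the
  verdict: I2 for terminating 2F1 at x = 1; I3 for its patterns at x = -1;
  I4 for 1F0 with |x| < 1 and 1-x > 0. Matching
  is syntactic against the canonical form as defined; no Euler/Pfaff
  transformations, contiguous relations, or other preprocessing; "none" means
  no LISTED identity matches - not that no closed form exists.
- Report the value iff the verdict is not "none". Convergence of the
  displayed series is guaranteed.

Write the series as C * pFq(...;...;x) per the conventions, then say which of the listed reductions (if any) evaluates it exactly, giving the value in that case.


At argument 1: a 2F1 with upper {-11, 2}, lower {-4/5}, scaled by C = 2/3. Verdict: Chu-Vandermonde (I2) applies (terminating 2F1 at x = 1 with n = 11, b = 2, c = -4/5). Its exact value is 42/943.

Key step: x = 1 and cancel k^2 + 1 from the displayed ratio first; then prefactor 2/3.
Step ratio: r(k) = 1 * (k-11) (k+2) / [(k-4/5) (k+1)] - rational; roots negated = parameters, x = 1, C = 2/3.


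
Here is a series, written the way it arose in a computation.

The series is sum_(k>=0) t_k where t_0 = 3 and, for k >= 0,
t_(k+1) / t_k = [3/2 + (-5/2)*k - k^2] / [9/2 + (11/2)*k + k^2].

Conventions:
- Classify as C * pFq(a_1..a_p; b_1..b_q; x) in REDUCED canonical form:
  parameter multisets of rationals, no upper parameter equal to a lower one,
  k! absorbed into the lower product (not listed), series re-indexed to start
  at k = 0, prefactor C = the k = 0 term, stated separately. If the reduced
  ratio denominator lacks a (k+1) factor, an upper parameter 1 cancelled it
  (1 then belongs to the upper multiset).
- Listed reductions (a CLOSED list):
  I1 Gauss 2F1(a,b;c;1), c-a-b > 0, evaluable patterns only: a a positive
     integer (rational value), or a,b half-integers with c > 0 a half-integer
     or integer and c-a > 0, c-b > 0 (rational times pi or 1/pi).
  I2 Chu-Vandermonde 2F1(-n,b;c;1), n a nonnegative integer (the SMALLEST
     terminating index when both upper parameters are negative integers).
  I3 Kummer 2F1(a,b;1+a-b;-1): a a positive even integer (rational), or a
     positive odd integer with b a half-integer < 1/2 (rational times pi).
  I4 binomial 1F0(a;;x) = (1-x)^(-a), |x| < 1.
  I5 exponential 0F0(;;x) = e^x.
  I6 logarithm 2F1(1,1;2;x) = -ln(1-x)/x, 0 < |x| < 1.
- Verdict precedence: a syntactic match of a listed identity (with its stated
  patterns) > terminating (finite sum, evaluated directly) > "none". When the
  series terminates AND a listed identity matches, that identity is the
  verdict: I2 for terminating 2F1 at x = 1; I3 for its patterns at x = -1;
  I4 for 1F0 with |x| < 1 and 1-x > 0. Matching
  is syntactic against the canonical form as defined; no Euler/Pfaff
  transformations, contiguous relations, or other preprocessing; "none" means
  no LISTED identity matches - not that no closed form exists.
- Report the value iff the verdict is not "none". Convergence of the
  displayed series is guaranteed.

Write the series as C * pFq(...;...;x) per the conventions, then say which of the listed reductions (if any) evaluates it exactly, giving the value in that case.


This is 3 * 2F1(-1/2, 3; 9/2; -1) in reduced canonical form. Verdict (x = -1): Kummer (I3) applies (x = -1; c = 9/2 equals 1+a-b for upper {-1/2, 3}: listed pattern). Exact value: (315/256) * pi.

The tell: from the first term 3: roots of the ratio polynomials (C = 3, x = -1) are the negated parameters.
Ratio: r(k) = (-1) * (k-1/2) (k+3) / [(k+9/2) (k+1)] - rational in k, leading ratio (-1); with t_0 = 3, classification follows.


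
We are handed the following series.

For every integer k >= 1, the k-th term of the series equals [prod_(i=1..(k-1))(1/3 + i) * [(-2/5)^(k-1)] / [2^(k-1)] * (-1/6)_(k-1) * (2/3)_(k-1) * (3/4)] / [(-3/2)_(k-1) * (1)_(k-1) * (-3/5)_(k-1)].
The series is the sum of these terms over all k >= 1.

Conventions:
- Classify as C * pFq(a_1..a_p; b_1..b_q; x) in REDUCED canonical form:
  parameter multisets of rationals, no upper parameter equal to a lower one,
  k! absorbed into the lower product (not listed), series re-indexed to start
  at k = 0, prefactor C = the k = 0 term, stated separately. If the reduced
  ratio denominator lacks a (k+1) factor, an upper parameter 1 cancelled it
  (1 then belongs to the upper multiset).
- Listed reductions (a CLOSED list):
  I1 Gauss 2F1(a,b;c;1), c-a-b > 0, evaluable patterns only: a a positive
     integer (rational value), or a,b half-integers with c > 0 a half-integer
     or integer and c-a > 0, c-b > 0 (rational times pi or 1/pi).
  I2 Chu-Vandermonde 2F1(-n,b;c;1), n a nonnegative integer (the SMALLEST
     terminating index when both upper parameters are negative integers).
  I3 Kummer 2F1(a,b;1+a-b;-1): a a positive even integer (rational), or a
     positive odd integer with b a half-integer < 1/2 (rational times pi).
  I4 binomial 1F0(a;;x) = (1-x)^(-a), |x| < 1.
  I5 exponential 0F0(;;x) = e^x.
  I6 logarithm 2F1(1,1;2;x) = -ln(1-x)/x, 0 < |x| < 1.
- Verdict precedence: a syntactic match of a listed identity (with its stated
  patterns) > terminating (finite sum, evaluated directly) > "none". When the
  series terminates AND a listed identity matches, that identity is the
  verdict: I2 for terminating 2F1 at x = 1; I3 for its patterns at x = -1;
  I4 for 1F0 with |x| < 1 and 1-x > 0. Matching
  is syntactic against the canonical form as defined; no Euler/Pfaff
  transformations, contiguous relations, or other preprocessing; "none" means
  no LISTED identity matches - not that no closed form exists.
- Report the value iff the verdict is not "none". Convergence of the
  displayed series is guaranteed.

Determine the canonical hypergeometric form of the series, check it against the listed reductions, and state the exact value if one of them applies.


x = -1/5 here; the reduced form reads 3F2, upper {-1/6, 2/3, 4/3}, lower {-3/2, -3/5}, C = 3/4. Verdict: none - this 3F2 at x = -1/5 matches no listed pattern, and upper {-1/6, 2/3, 4/3} holds no stopper.

Key observation: t_0 = 3/4 here, and the two k-th powers (C = 3/4, x = -1/5) combine into one argument.
Step ratio: r(k) = (-1/5) * (k-1/6) (k+2/3) (k+4/3) / [(k-3/2) (k-3/5) (k+1)] ; factor over Q: parameters, x = (-1/5), and C = 3/4.


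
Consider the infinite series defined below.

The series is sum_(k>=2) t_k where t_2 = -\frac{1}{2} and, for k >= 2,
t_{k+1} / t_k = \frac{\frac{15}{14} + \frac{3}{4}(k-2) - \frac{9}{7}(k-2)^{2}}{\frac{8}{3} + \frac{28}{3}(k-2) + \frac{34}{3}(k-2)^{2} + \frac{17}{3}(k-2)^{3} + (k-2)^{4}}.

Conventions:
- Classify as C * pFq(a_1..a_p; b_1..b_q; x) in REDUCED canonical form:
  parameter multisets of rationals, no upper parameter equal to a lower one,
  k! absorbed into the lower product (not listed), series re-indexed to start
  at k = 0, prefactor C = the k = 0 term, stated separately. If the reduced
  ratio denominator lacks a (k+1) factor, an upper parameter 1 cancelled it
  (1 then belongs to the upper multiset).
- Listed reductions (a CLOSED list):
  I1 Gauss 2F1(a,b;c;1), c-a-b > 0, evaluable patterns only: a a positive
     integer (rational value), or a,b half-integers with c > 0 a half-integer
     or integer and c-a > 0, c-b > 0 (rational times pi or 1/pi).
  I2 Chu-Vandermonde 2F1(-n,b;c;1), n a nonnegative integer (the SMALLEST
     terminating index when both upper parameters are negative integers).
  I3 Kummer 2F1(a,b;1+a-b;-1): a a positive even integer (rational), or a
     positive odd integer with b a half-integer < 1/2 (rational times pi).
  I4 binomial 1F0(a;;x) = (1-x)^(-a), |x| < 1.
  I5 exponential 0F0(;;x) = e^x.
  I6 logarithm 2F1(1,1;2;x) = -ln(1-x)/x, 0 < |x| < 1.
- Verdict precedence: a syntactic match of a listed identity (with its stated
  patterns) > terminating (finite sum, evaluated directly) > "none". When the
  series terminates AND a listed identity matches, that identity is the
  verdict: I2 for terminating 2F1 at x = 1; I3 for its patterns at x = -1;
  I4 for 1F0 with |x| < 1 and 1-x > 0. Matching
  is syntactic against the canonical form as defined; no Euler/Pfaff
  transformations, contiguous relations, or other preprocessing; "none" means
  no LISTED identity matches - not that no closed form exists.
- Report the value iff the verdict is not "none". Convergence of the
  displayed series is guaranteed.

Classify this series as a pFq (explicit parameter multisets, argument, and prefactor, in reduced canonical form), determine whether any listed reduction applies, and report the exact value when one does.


Reduced: x = -\frac{9}{7}, 1F2, upper = {-\frac{5}{4}}, lower = {2, 2}, C = -\frac{1}{2}. Verdict: none. Every listed pattern misses the 1F2 form at -\frac{9}{7}, upper {-\frac{5}{4}}.

Key step: t_0 being -\frac{1}{2}, cancel k + 2/3 from the displayed ratio first; then C = -1/2.
Ratio: r(k) = -\frac{9}{7} * (k-\frac{5}{4}) / [(k+2) (k+2) (k+1)] - poly over poly, x = -\frac{9}{7} from leading terms; C = -\frac{1}{2} at k = 0.


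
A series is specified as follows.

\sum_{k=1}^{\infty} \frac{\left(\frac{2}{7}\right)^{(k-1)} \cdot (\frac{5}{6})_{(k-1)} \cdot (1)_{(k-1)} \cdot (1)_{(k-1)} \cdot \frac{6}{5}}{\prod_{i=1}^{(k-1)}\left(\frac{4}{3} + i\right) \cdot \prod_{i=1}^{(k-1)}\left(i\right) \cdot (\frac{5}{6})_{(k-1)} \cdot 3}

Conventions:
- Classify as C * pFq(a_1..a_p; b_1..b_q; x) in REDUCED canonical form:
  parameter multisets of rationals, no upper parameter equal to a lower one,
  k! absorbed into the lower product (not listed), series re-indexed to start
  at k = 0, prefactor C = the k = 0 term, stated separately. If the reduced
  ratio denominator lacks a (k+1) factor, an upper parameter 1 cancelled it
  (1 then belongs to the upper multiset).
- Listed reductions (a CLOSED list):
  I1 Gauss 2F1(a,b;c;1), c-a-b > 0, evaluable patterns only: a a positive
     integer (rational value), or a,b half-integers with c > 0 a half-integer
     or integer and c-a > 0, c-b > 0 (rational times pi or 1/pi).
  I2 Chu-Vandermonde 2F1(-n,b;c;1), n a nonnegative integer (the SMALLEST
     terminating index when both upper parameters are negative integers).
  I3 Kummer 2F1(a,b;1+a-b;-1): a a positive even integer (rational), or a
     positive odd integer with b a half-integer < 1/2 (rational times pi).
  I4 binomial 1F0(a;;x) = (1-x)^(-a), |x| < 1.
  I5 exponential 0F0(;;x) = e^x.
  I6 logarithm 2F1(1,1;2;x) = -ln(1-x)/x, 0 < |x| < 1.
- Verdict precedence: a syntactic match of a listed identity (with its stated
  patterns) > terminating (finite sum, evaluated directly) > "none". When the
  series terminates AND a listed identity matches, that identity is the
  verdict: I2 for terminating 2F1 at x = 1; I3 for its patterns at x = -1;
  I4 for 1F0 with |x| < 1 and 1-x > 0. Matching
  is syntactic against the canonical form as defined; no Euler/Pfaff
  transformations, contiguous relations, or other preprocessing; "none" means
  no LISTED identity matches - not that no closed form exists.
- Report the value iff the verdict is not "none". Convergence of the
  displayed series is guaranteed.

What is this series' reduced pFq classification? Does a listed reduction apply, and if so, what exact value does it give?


With C = \frac{2}{5}: the canonical form is 2F1(1, 1; \frac{7}{3}; \frac{2}{7}). Verdict: none - this 2F1 at x = \frac{2}{7} matches no listed pattern, and upper {1, 1} holds no stopper.

First insight: x = \frac{2}{7} and the lower running product (C = 2/5, x = 2/7) is a rising factorial.
Consecutive-term ratio: r(k) = \frac{2}{7} * (k+1) (k+1) / [(k+\frac{7}{3}) (k+1)] - rational in k, leading ratio \frac{2}{7}; with t_0 = \frac{2}{5}, classification follows.


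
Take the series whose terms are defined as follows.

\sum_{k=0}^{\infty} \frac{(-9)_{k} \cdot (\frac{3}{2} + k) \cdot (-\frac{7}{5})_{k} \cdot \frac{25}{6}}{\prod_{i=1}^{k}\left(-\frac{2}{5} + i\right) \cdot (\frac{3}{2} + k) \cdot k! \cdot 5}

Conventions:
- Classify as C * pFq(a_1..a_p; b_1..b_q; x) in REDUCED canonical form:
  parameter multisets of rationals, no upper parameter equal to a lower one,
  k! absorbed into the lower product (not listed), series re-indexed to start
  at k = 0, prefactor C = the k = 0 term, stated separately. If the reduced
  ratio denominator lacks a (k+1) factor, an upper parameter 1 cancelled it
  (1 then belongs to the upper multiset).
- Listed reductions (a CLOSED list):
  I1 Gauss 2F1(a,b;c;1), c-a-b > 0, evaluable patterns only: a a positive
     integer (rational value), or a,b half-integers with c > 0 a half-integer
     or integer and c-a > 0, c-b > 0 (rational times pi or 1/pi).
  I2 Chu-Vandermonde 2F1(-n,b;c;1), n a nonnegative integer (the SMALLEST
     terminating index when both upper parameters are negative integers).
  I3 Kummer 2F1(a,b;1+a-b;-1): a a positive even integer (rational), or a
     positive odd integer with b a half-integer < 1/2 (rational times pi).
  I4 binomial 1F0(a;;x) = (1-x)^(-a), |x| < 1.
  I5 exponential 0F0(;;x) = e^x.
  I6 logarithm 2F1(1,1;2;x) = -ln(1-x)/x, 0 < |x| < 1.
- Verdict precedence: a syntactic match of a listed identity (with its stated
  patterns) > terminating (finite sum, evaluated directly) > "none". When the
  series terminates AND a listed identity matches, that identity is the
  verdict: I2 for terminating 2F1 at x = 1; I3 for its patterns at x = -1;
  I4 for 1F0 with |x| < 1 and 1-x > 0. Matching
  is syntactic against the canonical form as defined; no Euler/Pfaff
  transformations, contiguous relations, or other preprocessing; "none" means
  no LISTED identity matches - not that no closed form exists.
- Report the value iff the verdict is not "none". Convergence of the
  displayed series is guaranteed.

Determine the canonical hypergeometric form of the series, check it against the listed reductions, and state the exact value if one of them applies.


Canonical form: C = \frac{5}{6} times 2F1 with upper {-9, -\frac{7}{5}}, lower {\frac{3}{5}}, x = 1. Verdict: Vandermonde's identity (I2) matches (terminating 2F1 at x = 1 with n = 9, b = -7/5, c = \frac{3}{5}). Exact value: \frac{244140625}{8061339}.

Key observation: from the first term \frac{5}{6}: the constant factors (C = 5/6) combine into one prefactor.
Adjacent-term ratio: r(k) = 1 * (k-9) (k-\frac{7}{5}) / [(k+\frac{3}{5}) (k+1)] - rational in k, leading ratio 1; with t_0 = \frac{5}{6}, classification follows.


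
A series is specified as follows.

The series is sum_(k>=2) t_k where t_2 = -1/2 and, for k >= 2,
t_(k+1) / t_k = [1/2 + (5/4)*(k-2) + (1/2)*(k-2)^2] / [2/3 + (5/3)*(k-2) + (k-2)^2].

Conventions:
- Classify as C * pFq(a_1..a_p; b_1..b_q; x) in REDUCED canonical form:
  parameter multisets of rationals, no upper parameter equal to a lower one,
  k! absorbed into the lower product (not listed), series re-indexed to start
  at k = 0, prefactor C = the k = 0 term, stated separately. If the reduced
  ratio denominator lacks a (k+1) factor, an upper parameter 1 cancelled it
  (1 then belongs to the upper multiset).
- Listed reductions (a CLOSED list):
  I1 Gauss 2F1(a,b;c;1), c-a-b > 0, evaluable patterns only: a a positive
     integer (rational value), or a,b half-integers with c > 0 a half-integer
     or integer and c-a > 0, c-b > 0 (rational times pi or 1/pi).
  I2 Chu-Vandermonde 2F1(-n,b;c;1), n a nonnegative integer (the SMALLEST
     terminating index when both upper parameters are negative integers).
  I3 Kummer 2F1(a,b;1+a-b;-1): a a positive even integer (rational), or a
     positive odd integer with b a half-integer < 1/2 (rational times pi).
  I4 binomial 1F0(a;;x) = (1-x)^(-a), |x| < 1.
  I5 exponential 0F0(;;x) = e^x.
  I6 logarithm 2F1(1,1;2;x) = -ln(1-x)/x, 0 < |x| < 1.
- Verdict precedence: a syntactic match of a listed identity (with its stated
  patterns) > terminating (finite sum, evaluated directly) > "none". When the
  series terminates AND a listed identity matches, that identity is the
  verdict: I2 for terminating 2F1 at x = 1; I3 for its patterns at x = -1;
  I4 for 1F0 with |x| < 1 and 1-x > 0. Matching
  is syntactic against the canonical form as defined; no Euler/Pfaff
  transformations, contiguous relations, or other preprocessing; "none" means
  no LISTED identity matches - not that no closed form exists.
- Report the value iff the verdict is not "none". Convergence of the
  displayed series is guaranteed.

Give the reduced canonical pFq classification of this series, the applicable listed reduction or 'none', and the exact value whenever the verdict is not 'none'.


At argument 1/2: a 2F1 with upper {1/2, 2}, lower {2/3}, scaled by C = -1/2. Verdict: none - at argument 1/2 the multisets {1/2, 2} ; {2/3} match no listed identity.

Structural cue: from the first term -1/2: factor the ratio over Q (C = -1/2): negated roots = parameters.
Ratio: r(k) = (1/2) * (k+1/2) (k+2) / [(k+2/3) (k+1)] - rational in k, leading ratio (1/2); with t_0 = -1/2, classification follows.


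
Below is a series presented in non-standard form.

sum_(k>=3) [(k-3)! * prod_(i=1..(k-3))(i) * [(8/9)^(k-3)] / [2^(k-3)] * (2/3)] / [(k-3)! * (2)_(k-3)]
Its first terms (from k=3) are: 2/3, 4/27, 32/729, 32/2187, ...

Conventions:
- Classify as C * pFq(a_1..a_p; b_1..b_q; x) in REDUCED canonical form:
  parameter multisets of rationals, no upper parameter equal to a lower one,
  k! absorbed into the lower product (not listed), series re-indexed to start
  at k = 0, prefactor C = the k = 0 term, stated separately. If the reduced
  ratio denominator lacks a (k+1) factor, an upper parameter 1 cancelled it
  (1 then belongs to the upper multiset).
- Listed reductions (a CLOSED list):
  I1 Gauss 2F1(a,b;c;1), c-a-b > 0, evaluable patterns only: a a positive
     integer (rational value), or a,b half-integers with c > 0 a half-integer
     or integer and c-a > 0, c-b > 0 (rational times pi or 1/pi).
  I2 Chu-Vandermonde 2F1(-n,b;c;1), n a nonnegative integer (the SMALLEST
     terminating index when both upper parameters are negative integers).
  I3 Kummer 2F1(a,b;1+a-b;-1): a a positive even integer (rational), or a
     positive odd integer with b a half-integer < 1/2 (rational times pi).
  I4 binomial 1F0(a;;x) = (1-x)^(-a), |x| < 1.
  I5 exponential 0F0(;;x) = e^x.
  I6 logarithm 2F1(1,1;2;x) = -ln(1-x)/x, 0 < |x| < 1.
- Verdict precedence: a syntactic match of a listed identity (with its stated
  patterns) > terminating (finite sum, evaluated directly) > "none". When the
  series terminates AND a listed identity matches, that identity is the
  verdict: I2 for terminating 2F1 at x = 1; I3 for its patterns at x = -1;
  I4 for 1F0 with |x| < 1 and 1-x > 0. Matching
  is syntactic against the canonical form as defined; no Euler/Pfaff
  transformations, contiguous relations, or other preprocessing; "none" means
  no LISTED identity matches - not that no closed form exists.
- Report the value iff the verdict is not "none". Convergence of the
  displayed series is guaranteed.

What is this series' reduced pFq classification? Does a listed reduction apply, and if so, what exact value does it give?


This is 2/3 * 2F1(1, 1; 2; 4/9) in reduced canonical form. Verdict: logarithm (I6) matches (the logarithm: parameters (1,1;2), x = 4/9). Sum: (-3/2) * ln(5/9).

Key observation: with t_0 = 2/3, the factorial ratio (prefactor 2/3) (k+a-1)!/(a-1)! is a rising factorial (a)_k.
Step ratio: r(k) = (4/9) * (k+1) (k+1) / [(k+2) (k+1)] ; factor over Q: parameters, x = (4/9), and C = 2/3.
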